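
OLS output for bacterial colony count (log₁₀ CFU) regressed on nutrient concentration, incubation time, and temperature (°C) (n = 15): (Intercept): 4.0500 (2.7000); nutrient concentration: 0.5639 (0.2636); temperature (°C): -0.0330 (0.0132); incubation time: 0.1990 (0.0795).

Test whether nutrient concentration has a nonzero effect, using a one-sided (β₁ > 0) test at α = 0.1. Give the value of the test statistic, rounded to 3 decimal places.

Read off: b = 0.5639, SE = 0.2636 for nutrient concentration.
H₀: β₁ = 0 vs H₁: β₁ > 0.
t = 0.5639 / 0.2636 = 2.139.
df = n − k − 1 = 15 − 3 − 1 = 11.
One-sided p ≈ 0.0278, which is < 0.1, so reject H₀.
There is evidence that the true slope on nutrient concentration is positive, holding the other predictors fixed.

t = 2.139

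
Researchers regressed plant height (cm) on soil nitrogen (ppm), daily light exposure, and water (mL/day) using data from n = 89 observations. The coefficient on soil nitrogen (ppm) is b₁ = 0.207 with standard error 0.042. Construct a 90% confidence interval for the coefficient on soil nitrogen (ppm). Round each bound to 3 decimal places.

df = n − k − 1 = 89 − 3 − 1 = 85.
t* = t_{0.05, 85} = 1.662978.
Margin = t* × SE = 1.662978 × 0.042 = 0.06985.
CI: 0.207 ± 0.06985 → (0.137, 0.277).
With 90% confidence, each one-unit increase in soil nitrogen (ppm) is associated with a change of between 0.137 and 0.277 cm in plant height, holding the other predictors fixed.

(0.137, 0.277)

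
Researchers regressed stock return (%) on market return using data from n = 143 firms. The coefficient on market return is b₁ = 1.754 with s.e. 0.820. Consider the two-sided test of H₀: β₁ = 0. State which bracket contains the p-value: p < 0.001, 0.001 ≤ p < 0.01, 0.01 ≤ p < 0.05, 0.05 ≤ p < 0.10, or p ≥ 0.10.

t = 1.754 / 0.820 = 2.139.
df = n − 2 = 143 − 2 = 141.
Two-sided p = 2·P(T_{141} > |t|) ≈ 0.0342.
So 0.01 ≤ p < 0.05.

0.01 ≤ p < 0.05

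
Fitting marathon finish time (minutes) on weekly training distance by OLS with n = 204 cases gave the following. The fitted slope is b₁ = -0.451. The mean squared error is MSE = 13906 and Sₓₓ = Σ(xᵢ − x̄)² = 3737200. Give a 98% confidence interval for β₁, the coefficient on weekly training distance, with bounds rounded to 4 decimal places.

SE(b₁) = √(MSE/Sₓₓ) = √(13906/3737200) = 0.0609997.
df = n − 2 = 202.
t* = t_{0.01, 202} = 2.34495.
Margin = t* × SE = 2.34495 × 0.0609997 = 0.143041.
CI: -0.451 ± 0.143041 → (-0.5940, -0.3080).
With 98% confidence, each one-unit increase in weekly training distance is associated with a change of between -0.5940 and -0.3080 minutes in marathon finish time.

(-0.5940, -0.3080)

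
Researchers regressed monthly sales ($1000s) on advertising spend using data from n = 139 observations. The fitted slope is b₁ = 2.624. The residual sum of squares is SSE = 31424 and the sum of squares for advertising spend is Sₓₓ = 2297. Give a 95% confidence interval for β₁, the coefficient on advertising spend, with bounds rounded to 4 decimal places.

(1.9991, 3.2489)

MSE = SSE/(n − 2) = 31424/137 = 229.372.
SE(b₁) = √(MSE/Sₓₓ) = √(229.372/2297) = 0.316002.
df = n − 2 = 137.
t* = t_{0.025, 137} = 1.977431.
Margin = t* × SE = 1.977431 × 0.316002 = 0.624872.
CI: 2.624 ± 0.624872 → (1.9991, 3.2489).
With 95% confidence, each one-unit increase in advertising spend is associated with a change of between 1.9991 and 3.2489 $1000s in monthly sales.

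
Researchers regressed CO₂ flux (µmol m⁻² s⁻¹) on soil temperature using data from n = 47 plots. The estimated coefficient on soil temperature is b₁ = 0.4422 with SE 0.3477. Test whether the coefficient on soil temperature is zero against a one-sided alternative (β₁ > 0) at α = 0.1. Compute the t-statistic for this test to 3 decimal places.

t = 1.272

H₀: β₁ = 0 vs H₁: β₁ > 0.
t = (b₁ − β₁⁰)/SE = 0.4422 / 0.3477 = 1.272.
df = n − 2 = 47 − 2 = 45.
One-sided p ≈ 0.1050, which is ≥ 0.1, so fail to reject H₀.
The data do not give significant evidence that the true slope on soil temperature is positive.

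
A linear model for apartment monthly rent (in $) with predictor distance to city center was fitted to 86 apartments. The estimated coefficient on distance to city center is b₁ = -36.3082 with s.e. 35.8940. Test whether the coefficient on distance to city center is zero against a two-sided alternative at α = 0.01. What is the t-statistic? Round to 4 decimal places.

H₀: β₁ = 0 vs H₁: β₁ ≠ 0.
t = (b₁ − β₁⁰)/SE = -36.3082 / 35.8940 = -1.0115.
df = n − 2 = 86 − 2 = 84.
Two-sided p ≈ 0.3147, which is ≥ 0.01, so fail to reject H₀.
The data do not give significant evidence of an association between distance to city center and apartment monthly rent.

t = -1.0115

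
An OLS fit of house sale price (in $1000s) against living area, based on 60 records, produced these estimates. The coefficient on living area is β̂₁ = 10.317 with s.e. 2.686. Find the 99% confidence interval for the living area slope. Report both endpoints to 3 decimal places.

df = n − 2 = 60 − 2 = 58.
t* = t_{0.005, 58} = 2.663287.
Margin = t* × SE = 2.663287 × 2.686 = 7.15359.
CI: 10.317 ± 7.15359 → (3.163, 17.471).
With 99% confidence, each one-unit increase in living area is associated with a change of between 3.163 and 17.471 $1000s in house sale price.

(3.163, 17.471)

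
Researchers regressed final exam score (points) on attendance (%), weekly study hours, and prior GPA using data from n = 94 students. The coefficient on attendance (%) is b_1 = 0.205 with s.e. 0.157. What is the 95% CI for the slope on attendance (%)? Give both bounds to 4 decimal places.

df = n − k − 1 = 94 − 3 − 1 = 90.
t* = t_{0.025, 90} = 1.986675.
Margin = t* × SE = 1.986675 × 0.157 = 0.311908.
CI: 0.205 ± 0.311908 → (-0.1069, 0.5169).
With 95% confidence, each one-unit increase in attendance (%) is associated with a change of between -0.1069 and 0.5169 points in final exam score, holding the other predictors fixed.

(-0.1069, 0.5169)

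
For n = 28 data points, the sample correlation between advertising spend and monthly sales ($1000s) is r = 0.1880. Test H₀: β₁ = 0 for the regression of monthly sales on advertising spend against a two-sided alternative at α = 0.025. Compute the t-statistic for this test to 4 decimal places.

t = 0.9760

t = r·√(n − 2)/√(1 − r²) = 0.1880·√26/√0.964656 = 0.9760.
df = n − 2 = 26.
Two-sided p ≈ 0.3380, which is ≥ 0.025, so fail to reject H₀.
The data do not give significant evidence of a linear association between advertising spend and monthly sales.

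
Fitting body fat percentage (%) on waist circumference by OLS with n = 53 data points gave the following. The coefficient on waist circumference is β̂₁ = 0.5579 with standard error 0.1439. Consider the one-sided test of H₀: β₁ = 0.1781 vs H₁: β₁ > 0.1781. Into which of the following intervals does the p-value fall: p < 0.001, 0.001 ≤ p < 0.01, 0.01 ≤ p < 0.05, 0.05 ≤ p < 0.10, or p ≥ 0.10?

0.001 ≤ p < 0.01

t = (0.5579 − 0.1781) / 0.1439 = 2.639.
df = n − 2 = 53 − 2 = 51.
One-sided p = P(T_{51} > t) ≈ 0.0055.
So 0.001 ≤ p < 0.01.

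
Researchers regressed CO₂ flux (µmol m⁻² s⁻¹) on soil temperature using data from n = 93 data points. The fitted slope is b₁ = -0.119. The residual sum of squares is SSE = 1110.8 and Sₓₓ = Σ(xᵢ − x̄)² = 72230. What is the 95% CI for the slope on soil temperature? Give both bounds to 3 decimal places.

MSE = SSE/(n − 2) = 1110.8/91 = 12.2066.
SE(b₁) = √(MSE/Sₓₓ) = √(12.2066/72230) = 0.0129999.
df = n − 2 = 91.
t* = t_{0.025, 91} = 1.986377.
Margin = t* × SE = 1.986377 × 0.0129999 = 0.02582.
CI: -0.119 ± 0.02582 → (-0.145, -0.093).
With 95% confidence, each one-unit increase in soil temperature is associated with a change of between -0.145 and -0.093 µmol m⁻² s⁻¹ in CO₂ flux.

(-0.145, -0.093)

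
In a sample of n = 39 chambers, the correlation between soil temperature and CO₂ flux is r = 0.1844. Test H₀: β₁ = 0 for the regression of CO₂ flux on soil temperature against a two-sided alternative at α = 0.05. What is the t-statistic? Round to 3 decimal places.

t = 1.141

t = r·√(n − 2)/√(1 − r²) = 0.1844·√37/√0.965997 = 1.141.
df = n − 2 = 37.
Two-sided p ≈ 0.2611, which is ≥ 0.05, so fail to reject H₀.
The data do not give significant evidence of a linear association between soil temperature and CO₂ flux.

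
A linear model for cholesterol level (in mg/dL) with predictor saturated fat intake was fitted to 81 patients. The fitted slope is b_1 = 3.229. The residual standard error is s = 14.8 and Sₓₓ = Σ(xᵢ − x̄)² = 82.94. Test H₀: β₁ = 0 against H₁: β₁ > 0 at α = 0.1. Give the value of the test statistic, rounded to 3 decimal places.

t = 1.987

SE(b_1) = s/√Sₓₓ = 14.8/√82.94 = 1.6251.
t = 3.229 / 1.6251 = 1.987.
df = n − 2 = 79.
One-sided p ≈ 0.0252, which is < 0.1, so reject H₀.
There is evidence that the true slope on saturated fat intake is positive.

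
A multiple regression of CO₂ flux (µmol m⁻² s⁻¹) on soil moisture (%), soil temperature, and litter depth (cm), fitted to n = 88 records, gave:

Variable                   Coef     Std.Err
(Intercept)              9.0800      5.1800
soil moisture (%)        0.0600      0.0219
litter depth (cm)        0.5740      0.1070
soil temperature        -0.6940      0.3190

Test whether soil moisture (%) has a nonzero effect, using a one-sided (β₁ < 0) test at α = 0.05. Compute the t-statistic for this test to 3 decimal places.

t = 2.740

Read off: b = 0.0600, SE = 0.0219 for soil moisture (%).
H₀: β₁ = 0 vs H₁: β₁ < 0.
t = 0.0600 / 0.0219 = 2.740.
df = n − k − 1 = 88 − 3 − 1 = 84.
One-sided p ≈ 0.9962, which is ≥ 0.05, so fail to reject H₀.
The data do not give significant evidence that the true slope on soil moisture (%) is negative, holding the other predictors fixed.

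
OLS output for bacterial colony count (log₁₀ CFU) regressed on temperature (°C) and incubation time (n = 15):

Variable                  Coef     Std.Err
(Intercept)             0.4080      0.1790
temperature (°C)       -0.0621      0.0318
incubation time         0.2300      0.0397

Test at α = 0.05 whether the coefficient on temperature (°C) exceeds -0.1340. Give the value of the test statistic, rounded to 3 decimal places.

Read off: b = -0.0621, SE = 0.0318 for temperature (°C).
H₀: β₁ = -0.1340 vs H₁: β₁ > -0.1340.
t = (-0.0621 − (-0.1340)) / 0.0318 = 2.261.
df = n − k − 1 = 15 − 2 − 1 = 12.
One-sided p ≈ 0.0216, which is < 0.05, so reject H₀.
There is evidence that the true slope on temperature (°C) exceeds -0.1340 log₁₀ CFU per unit, holding the other predictors fixed.

t = 2.261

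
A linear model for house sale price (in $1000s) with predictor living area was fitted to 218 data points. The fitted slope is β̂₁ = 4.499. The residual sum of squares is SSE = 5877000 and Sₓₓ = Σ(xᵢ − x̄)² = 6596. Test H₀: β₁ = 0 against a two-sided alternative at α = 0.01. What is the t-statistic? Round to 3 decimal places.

MSE = SSE/(n − 2) = 5877000/216 = 27208.3.
SE(β̂₁) = √(MSE/Sₓₓ) = √(27208.3/6596) = 2.031.
t = 4.499 / 2.031 = 2.215.
df = n − 2 = 216.
Two-sided p ≈ 0.0278, which is ≥ 0.01, so fail to reject H₀.
The data do not give significant evidence of an association between living area and house sale price.

t = 2.215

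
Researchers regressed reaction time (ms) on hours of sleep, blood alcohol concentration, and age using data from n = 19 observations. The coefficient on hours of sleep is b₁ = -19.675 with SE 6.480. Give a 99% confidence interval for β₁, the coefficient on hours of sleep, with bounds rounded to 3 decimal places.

(-38.770, -0.580)

df = n − k − 1 = 19 − 3 − 1 = 15.
t* = t_{0.005, 15} = 2.946713.
Margin = t* × SE = 2.946713 × 6.480 = 19.09470.
CI: -19.675 ± 19.09470 → (-38.770, -0.580).
With 99% confidence, each one-unit increase in hours of sleep is associated with a change of between -38.770 and -0.580 ms in reaction time, holding the other predictors fixed.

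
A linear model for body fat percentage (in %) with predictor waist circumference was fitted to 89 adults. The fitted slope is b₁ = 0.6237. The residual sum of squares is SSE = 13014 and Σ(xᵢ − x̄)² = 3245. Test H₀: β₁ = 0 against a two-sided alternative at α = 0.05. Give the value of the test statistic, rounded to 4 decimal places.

MSE = SSE/(n − 2) = 13014/87 = 149.586.
SE(b₁) = √(MSE/Sₓₓ) = √(149.586/3245) = 0.214703.
t = 0.6237 / 0.214703 = 2.9049.
df = n − 2 = 87.
Two-sided p ≈ 0.0047, which is < 0.05, so reject H₀.
There is evidence that waist circumference is associated with body fat percentage.

t = 2.9049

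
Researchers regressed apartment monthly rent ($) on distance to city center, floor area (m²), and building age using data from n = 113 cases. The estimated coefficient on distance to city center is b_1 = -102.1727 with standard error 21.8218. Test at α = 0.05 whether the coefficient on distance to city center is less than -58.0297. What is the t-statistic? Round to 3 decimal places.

t = -2.023

H₀: β₁ = -58.0297 vs H₁: β₁ < -58.0297.
t = (b_1 − β₁⁰)/SE = (-102.1727 − (-58.0297)) / 21.8218 = -2.023.
df = n − k − 1 = 113 − 3 − 1 = 109.
One-sided p ≈ 0.0228, which is < 0.05, so reject H₀.
There is evidence that the true slope on distance to city center is below -58.0297 $ per unit, holding the other predictors fixed.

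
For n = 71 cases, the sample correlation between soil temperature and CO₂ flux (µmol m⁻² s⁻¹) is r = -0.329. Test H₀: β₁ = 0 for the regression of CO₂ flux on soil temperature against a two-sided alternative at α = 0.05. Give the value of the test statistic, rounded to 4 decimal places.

t = -2.8940

t = r·√(n − 2)/√(1 − r²) = -0.329·√69/√0.891759 = -2.8940.
df = n − 2 = 69.
Two-sided p ≈ 0.0051, which is < 0.05, so reject H₀.
There is evidence of a linear association between soil temperature and CO₂ flux.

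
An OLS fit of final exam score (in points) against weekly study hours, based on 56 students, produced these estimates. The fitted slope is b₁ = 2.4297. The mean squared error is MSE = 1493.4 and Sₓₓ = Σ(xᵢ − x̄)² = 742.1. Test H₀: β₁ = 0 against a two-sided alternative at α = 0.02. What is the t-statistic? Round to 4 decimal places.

SE(b₁) = √(MSE/Sₓₓ) = √(1493.4/742.1) = 1.41859.
t = 2.4297 / 1.41859 = 1.7128.
df = n − 2 = 54.
Two-sided p ≈ 0.0925, which is ≥ 0.02, so fail to reject H₀.
The data do not give significant evidence of an association between weekly study hours and final exam score.

t = 1.7128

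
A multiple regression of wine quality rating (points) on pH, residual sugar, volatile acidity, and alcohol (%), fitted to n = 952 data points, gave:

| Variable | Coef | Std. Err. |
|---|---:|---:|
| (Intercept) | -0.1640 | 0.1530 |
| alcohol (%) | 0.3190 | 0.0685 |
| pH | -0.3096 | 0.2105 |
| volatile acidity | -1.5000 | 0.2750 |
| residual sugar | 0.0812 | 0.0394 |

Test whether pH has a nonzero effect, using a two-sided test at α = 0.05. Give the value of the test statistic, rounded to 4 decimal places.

t = -1.4708

Read off: b = -0.3096, SE = 0.2105 for pH.
H₀: β₁ = 0 vs H₁: β₁ ≠ 0.
t = -0.3096 / 0.2105 = -1.4708.
df = n − k − 1 = 952 − 4 − 1 = 947.
Two-sided p ≈ 0.1417, which is ≥ 0.05, so fail to reject H₀.
The data do not give significant evidence of an association between pH and wine quality rating, after adjusting for the other predictors.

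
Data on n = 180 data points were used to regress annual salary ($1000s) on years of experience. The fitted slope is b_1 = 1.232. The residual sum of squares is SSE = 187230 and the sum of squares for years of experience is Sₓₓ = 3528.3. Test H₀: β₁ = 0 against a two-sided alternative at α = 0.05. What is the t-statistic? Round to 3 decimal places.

t = 2.256

MSE = SSE/(n − 2) = 187230/178 = 1051.85.
SE(b_1) = √(MSE/Sₓₓ) = √(1051.85/3528.3) = 0.546003.
t = 1.232 / 0.546003 = 2.256.
df = n − 2 = 178.
Two-sided p ≈ 0.0253, which is < 0.05, so reject H₀.
There is evidence that years of experience is associated with annual salary.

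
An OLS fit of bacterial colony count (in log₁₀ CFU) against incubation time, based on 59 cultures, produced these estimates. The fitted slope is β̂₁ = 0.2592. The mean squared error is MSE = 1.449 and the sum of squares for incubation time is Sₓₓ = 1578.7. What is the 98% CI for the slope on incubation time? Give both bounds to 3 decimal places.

(0.187, 0.332)

SE(β̂₁) = √(MSE/Sₓₓ) = √(1.449/1578.7) = 0.0302959.
df = n − 2 = 57.
t* = t_{0.01, 57} = 2.393568.
Margin = t* × SE = 2.393568 × 0.0302959 = 0.07252.
CI: 0.2592 ± 0.07252 → (0.187, 0.332).
With 98% confidence, each one-unit increase in incubation time is associated with a change of between 0.187 and 0.332 log₁₀ CFU in bacterial colony count.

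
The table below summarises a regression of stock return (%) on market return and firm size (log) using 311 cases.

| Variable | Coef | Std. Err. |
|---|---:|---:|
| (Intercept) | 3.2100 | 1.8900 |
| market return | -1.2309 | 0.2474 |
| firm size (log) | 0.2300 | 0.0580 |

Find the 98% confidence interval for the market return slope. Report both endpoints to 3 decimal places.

(-1.809, -0.652)

Read off: b = -1.2309, SE = 0.2474 for market return.
df = n − k − 1 = 311 − 2 − 1 = 308.
t* = t_{0.01, 308} = 2.338516.
Margin = t* × SE = 2.338516 × 0.2474 = 0.57855.
CI: -1.2309 ± 0.57855 → (-1.809, -0.652).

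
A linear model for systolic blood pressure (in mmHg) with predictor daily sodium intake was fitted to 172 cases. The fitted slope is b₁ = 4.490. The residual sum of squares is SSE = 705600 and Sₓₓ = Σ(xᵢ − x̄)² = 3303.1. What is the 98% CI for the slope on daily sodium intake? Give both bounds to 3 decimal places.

(1.857, 7.123)

MSE = SSE/(n − 2) = 705600/170 = 4150.59.
SE(b₁) = √(MSE/Sₓₓ) = √(4150.59/3303.1) = 1.12097.
df = n − 2 = 170.
t* = t_{0.01, 170} = 2.348483.
Margin = t* × SE = 2.348483 × 1.12097 = 2.63258.
CI: 4.490 ± 2.63258 → (1.857, 7.123).
With 98% confidence, each one-unit increase in daily sodium intake is associated with a change of between 1.857 and 7.123 mmHg in systolic blood pressure.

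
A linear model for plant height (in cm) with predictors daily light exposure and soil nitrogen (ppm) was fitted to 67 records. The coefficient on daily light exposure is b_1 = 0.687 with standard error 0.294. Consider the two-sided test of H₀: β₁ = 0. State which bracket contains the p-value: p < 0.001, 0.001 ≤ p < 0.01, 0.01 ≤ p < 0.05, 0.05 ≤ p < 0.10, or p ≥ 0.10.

t = 0.687 / 0.294 = 2.337.
df = n − k − 1 = 67 − 2 − 1 = 64.
Two-sided p = 2·P(T_{64} > |t|) ≈ 0.0226.
So 0.01 ≤ p < 0.05.

0.01 ≤ p < 0.05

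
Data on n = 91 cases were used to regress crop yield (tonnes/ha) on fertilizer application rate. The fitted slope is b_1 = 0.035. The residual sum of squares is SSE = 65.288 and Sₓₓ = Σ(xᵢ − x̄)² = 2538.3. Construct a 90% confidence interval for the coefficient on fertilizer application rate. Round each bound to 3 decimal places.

MSE = SSE/(n − 2) = 65.288/89 = 0.733573.
SE(b_1) = √(MSE/Sₓₓ) = √(0.733573/2538.3) = 0.0170001.
df = n − 2 = 89.
t* = t_{0.05, 89} = 1.662155.
Margin = t* × SE = 1.662155 × 0.0170001 = 0.02826.
CI: 0.035 ± 0.02826 → (0.007, 0.063).
With 90% confidence, each one-unit increase in fertilizer application rate is associated with a change of between 0.007 and 0.063 tonnes/ha in crop yield.

(0.007, 0.063)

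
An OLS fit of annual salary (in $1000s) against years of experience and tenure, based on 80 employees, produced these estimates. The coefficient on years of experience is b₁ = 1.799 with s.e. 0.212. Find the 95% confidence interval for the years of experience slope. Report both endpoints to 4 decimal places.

df = n − k − 1 = 80 − 2 − 1 = 77.
t* = t_{0.025, 77} = 1.991254.
Margin = t* × SE = 1.991254 × 0.212 = 0.422146.
CI: 1.799 ± 0.422146 → (1.3769, 2.2211).
With 95% confidence, each one-unit increase in years of experience is associated with a change of between 1.3769 and 2.2211 $1000s in annual salary, holding the other predictors fixed.

(1.3769, 2.2211)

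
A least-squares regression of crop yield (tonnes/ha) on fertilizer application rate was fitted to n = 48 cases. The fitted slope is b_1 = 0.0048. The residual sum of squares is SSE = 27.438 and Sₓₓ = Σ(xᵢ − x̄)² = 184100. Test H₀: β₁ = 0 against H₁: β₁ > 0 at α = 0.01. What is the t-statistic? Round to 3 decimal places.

MSE = SSE/(n − 2) = 27.438/46 = 0.596478.
SE(b_1) = √(MSE/Sₓₓ) = √(0.596478/184100) = 0.00179999.
t = 0.0048 / 0.00179999 = 2.667.
df = n − 2 = 46.
One-sided p ≈ 0.0053, which is < 0.01, so reject H₀.
There is evidence that the true slope on fertilizer application rate is positive.

t = 2.667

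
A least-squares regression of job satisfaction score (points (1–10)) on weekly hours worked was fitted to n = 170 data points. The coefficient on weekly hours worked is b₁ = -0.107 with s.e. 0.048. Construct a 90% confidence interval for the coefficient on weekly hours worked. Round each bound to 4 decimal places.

df = n − 2 = 170 − 2 = 168.
t* = t_{0.05, 168} = 1.653974.
Margin = t* × SE = 1.653974 × 0.048 = 0.079391.
CI: -0.107 ± 0.079391 → (-0.1864, -0.0276).
With 90% confidence, each one-unit increase in weekly hours worked is associated with a change of between -0.1864 and -0.0276 points (1–10) in job satisfaction score.

(-0.1864, -0.0276)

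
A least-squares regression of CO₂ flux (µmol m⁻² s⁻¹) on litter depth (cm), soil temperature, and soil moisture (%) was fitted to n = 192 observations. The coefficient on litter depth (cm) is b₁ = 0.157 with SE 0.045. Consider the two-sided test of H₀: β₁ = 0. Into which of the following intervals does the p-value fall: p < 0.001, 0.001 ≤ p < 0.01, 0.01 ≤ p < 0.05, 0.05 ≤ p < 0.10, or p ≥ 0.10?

p < 0.001

t = 0.157 / 0.045 = 3.489.
df = n − k − 1 = 192 − 3 − 1 = 188.
Two-sided p = 2·P(T_{188} > |t|) ≈ 0.0006.
So p < 0.001.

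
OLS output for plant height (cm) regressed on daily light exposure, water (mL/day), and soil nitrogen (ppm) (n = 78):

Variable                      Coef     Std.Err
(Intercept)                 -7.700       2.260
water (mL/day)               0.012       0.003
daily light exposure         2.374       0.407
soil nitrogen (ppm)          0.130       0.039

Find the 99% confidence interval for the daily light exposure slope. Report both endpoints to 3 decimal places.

(1.298, 3.450)

Read off: b = 2.374, SE = 0.407 for daily light exposure.
df = n − k − 1 = 78 − 3 − 1 = 74.
t* = t_{0.005, 74} = 2.643913.
Margin = t* × SE = 2.643913 × 0.407 = 1.07607.
CI: 2.374 ± 1.07607 → (1.298, 3.450).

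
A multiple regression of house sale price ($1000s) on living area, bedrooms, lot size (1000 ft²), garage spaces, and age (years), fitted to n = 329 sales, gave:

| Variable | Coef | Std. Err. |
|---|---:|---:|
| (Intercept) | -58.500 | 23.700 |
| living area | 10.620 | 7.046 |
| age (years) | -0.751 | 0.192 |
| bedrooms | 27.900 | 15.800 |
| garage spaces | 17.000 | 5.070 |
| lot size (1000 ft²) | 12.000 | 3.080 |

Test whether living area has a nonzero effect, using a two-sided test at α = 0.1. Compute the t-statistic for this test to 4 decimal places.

t = 1.5072

Read off: b = 10.620, SE = 7.046 for living area.
H₀: β₁ = 0 vs H₁: β₁ ≠ 0.
t = 10.620 / 7.046 = 1.5072.
df = n − k − 1 = 329 − 5 − 1 = 323.
Two-sided p ≈ 0.1327, which is ≥ 0.1, so fail to reject H₀.
The data do not give significant evidence of an association between living area and house sale price, after adjusting for the other predictors.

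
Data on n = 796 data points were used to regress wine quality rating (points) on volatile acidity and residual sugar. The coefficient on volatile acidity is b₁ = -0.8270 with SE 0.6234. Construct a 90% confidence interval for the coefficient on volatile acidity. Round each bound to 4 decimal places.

df = n − k − 1 = 796 − 2 − 1 = 793.
t* = t_{0.05, 793} = 1.646777.
Margin = t* × SE = 1.646777 × 0.6234 = 1.026601.
CI: -0.8270 ± 1.026601 → (-1.8536, 0.1996).
With 90% confidence, each one-unit increase in volatile acidity is associated with a change of between -1.8536 and 0.1996 points in wine quality rating, holding the other predictors fixed.

(-1.8536, 0.1996)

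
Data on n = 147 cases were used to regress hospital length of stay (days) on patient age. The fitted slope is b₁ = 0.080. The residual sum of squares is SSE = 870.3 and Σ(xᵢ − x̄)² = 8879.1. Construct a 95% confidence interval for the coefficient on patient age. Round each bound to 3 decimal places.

(0.029, 0.131)

MSE = SSE/(n − 2) = 870.3/145 = 6.00207.
SE(b₁) = √(MSE/Sₓₓ) = √(6.00207/8879.1) = 0.0259996.
df = n − 2 = 145.
t* = t_{0.025, 145} = 1.97646.
Margin = t* × SE = 1.97646 × 0.0259996 = 0.05139.
CI: 0.080 ± 0.05139 → (0.029, 0.131).
With 95% confidence, each one-unit increase in patient age is associated with a change of between 0.029 and 0.131 days in hospital length of stay.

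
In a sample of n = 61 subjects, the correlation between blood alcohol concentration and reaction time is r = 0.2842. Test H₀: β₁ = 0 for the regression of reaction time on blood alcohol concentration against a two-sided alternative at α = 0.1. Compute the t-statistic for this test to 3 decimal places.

t = 2.277

t = r·√(n − 2)/√(1 − r²) = 0.2842·√59/√0.91923 = 2.277.
df = n − 2 = 59.
Two-sided p ≈ 0.0264, which is < 0.1, so reject H₀.
There is evidence of a linear association between blood alcohol concentration and reaction time.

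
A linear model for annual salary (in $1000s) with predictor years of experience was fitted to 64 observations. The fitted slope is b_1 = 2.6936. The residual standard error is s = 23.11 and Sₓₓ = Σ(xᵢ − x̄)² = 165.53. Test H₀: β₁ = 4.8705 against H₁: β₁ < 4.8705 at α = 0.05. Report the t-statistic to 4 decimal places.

t = -1.2119

SE(b_1) = s/√Sₓₓ = 23.11/√165.53 = 1.79623.
t = (2.6936 − 4.8705) / 1.79623 = -1.2119.
df = n − 2 = 62.
One-sided p ≈ 0.1151, which is ≥ 0.05, so fail to reject H₀.
The data do not give significant evidence that the true slope on years of experience is below 4.8705 $1000s per unit.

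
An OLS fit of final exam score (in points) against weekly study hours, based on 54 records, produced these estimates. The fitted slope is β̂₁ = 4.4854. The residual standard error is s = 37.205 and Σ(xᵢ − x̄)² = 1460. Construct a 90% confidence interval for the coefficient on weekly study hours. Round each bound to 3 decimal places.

(2.855, 6.116)

SE(β̂₁) = s/√Sₓₓ = 37.205/√1460 = 0.973699.
df = n − 2 = 52.
t* = t_{0.05, 52} = 1.674689.
Margin = t* × SE = 1.674689 × 0.973699 = 1.63064.
CI: 4.4854 ± 1.63064 → (2.855, 6.116).
With 90% confidence, each one-unit increase in weekly study hours is associated with a change of between 2.855 and 6.116 points in final exam score.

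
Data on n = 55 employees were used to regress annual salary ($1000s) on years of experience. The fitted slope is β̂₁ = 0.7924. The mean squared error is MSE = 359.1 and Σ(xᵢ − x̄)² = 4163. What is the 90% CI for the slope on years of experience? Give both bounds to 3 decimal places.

SE(β̂₁) = √(MSE/Sₓₓ) = √(359.1/4163) = 0.2937.
df = n − 2 = 53.
t* = t_{0.05, 53} = 1.674116.
Margin = t* × SE = 1.674116 × 0.2937 = 0.49169.
CI: 0.7924 ± 0.49169 → (0.301, 1.284).
With 90% confidence, each one-unit increase in years of experience is associated with a change of between 0.301 and 1.284 $1000s in annual salary.

(0.301, 1.284)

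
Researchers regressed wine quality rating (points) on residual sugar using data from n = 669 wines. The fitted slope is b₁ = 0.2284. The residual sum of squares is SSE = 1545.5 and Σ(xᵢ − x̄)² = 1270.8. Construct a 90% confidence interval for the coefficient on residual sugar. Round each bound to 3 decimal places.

MSE = SSE/(n − 2) = 1545.5/667 = 2.31709.
SE(b₁) = √(MSE/Sₓₓ) = √(2.31709/1270.8) = 0.0427005.
df = n − 2 = 667.
t* = t_{0.05, 667} = 1.647141.
Margin = t* × SE = 1.647141 × 0.0427005 = 0.07033.
CI: 0.2284 ± 0.07033 → (0.158, 0.299).
With 90% confidence, each one-unit increase in residual sugar is associated with a change of between 0.158 and 0.299 points in wine quality rating.

(0.158, 0.299)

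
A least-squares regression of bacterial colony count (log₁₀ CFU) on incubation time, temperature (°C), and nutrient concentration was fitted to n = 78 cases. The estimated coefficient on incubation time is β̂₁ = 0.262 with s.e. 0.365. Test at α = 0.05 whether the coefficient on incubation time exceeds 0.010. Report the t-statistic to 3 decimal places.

t = 0.690

H₀: β₁ = 0.010 vs H₁: β₁ > 0.010.
t = (β̂₁ − β₁⁰)/SE = (0.262 − 0.010) / 0.365 = 0.690.
df = n − k − 1 = 78 − 3 − 1 = 74.
One-sided p ≈ 0.2460, which is ≥ 0.05, so fail to reject H₀.
The data do not give significant evidence that the true slope on incubation time exceeds 0.010 log₁₀ CFU per unit, holding the other predictors fixed.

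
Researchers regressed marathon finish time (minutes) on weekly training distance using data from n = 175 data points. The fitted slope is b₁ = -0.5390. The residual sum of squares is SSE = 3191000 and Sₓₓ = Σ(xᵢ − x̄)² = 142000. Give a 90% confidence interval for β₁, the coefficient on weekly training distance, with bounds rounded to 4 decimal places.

(-1.1350, 0.0570)

MSE = SSE/(n − 2) = 3191000/173 = 18445.1.
SE(b₁) = √(MSE/Sₓₓ) = √(18445.1/142000) = 0.360409.
df = n − 2 = 173.
t* = t_{0.05, 173} = 1.653709.
Margin = t* × SE = 1.653709 × 0.360409 = 0.596012.
CI: -0.5390 ± 0.596012 → (-1.1350, 0.0570).
With 90% confidence, each one-unit increase in weekly training distance is associated with a change of between -1.1350 and 0.0570 minutes in marathon finish time.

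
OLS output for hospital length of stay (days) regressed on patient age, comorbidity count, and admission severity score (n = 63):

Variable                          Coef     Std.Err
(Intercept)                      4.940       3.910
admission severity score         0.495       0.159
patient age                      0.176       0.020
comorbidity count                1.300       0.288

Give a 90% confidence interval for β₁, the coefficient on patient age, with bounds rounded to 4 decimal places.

Read off: b = 0.176, SE = 0.020 for patient age.
df = n − k − 1 = 63 − 3 − 1 = 59.
t* = t_{0.05, 59} = 1.671093.
Margin = t* × SE = 1.671093 × 0.020 = 0.033422.
CI: 0.176 ± 0.033422 → (0.1426, 0.2094).

(0.1426, 0.2094)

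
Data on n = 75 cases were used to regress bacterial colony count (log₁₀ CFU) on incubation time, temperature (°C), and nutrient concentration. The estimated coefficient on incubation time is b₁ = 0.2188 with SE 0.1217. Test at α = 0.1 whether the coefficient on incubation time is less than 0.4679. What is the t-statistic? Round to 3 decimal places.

H₀: β₁ = 0.4679 vs H₁: β₁ < 0.4679.
t = (b₁ − β₁⁰)/SE = (0.2188 − 0.4679) / 0.1217 = -2.047.
df = n − k − 1 = 75 − 3 − 1 = 71.
One-sided p ≈ 0.0222, which is < 0.1, so reject H₀.
There is evidence that the true slope on incubation time is below 0.4679 log₁₀ CFU per unit, holding the other predictors fixed.

t = -2.047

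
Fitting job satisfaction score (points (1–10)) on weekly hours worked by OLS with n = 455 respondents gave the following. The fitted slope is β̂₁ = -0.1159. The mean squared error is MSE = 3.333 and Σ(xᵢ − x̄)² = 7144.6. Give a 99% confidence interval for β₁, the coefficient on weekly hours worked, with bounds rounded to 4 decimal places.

(-0.1718, -0.0600)

SE(β̂₁) = √(MSE/Sₓₓ) = √(3.333/7144.6) = 0.0215988.
df = n − 2 = 453.
t* = t_{0.005, 453} = 2.586726.
Margin = t* × SE = 2.586726 × 0.0215988 = 0.055870.
CI: -0.1159 ± 0.055870 → (-0.1718, -0.0600).
With 99% confidence, each one-unit increase in weekly hours worked is associated with a change of between -0.1718 and -0.0600 points (1–10) in job satisfaction score.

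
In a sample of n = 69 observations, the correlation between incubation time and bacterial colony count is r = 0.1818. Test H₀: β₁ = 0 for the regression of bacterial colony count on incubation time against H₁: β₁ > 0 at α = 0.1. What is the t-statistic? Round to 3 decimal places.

t = r·√(n − 2)/√(1 − r²) = 0.1818·√67/√0.966949 = 1.513.
df = n − 2 = 67.
One-sided p ≈ 0.0675, which is < 0.1, so reject H₀.
There is evidence of a linear association between incubation time and bacterial colony count.

t = 1.513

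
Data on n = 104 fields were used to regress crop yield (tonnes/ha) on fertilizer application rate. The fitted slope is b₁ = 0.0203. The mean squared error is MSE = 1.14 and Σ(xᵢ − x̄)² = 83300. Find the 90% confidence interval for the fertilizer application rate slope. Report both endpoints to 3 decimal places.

(0.014, 0.026)

SE(b₁) = √(MSE/Sₓₓ) = √(1.14/83300) = 0.00369939.
df = n − 2 = 102.
t* = t_{0.05, 102} = 1.65993.
Margin = t* × SE = 1.65993 × 0.00369939 = 0.00614.
CI: 0.0203 ± 0.00614 → (0.014, 0.026).
With 90% confidence, each one-unit increase in fertilizer application rate is associated with a change of between 0.014 and 0.026 tonnes/ha in crop yield.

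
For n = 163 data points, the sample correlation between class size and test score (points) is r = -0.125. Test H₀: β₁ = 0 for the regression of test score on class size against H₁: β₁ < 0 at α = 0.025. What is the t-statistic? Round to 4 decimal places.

t = r·√(n − 2)/√(1 − r²) = -0.125·√161/√0.984375 = -1.5986.
df = n − 2 = 161.
One-sided p ≈ 0.0559, which is ≥ 0.025, so fail to reject H₀.
The data do not give significant evidence of a linear association between class size and test score.

t = -1.5986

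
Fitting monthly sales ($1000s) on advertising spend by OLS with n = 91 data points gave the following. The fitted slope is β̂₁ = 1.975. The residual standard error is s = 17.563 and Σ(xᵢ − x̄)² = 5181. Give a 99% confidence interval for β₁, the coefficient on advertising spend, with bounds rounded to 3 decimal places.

(1.333, 2.617)

SE(β̂₁) = s/√Sₓₓ = 17.563/√5181 = 0.244001.
df = n − 2 = 89.
t* = t_{0.005, 89} = 2.632204.
Margin = t* × SE = 2.632204 × 0.244001 = 0.64226.
CI: 1.975 ± 0.64226 → (1.333, 2.617).
With 99% confidence, each one-unit increase in advertising spend is associated with a change of between 1.333 and 2.617 $1000s in monthly sales.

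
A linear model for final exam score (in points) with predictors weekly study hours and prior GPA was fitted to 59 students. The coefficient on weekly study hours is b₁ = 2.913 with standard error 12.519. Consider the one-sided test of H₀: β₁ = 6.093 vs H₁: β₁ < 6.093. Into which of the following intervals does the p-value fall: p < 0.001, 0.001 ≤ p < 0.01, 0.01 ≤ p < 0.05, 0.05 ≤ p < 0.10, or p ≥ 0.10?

p ≥ 0.10

t = (2.913 − 6.093) / 12.519 = -0.254.
df = n − k − 1 = 59 − 2 − 1 = 56.
One-sided p = P(T_{56} < t) ≈ 0.4002.
So p ≥ 0.10.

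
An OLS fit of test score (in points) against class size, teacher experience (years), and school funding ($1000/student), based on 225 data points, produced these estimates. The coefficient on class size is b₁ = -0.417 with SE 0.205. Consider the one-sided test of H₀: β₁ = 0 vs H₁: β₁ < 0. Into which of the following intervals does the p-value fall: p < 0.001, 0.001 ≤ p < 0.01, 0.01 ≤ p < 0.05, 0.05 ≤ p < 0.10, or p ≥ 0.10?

t = -0.417 / 0.205 = -2.034.
df = n − k − 1 = 225 − 3 − 1 = 221.
One-sided p = P(T_{221} < t) ≈ 0.0216.
So 0.01 ≤ p < 0.05.

0.01 ≤ p < 0.05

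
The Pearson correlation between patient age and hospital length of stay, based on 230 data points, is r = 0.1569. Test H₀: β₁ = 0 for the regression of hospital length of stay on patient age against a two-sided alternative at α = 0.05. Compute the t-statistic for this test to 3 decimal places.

t = r·√(n − 2)/√(1 − r²) = 0.1569·√228/√0.975382 = 2.399.
df = n − 2 = 228.
Two-sided p ≈ 0.0173, which is < 0.05, so reject H₀.
There is evidence of a linear association between patient age and hospital length of stay.

t = 2.399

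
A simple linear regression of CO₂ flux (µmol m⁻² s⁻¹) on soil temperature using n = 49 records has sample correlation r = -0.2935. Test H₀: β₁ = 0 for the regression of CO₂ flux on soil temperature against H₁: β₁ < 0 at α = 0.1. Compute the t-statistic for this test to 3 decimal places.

t = r·√(n − 2)/√(1 − r²) = -0.2935·√47/√0.913858 = -2.105.
df = n − 2 = 47.
One-sided p ≈ 0.0203, which is < 0.1, so reject H₀.
There is evidence of a linear association between soil temperature and CO₂ flux.

t = -2.105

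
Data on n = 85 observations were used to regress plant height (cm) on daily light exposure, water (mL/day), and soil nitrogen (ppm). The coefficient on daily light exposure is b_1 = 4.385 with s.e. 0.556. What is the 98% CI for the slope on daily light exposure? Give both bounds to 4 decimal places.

(3.0655, 5.7045)

df = n − k − 1 = 85 − 3 − 1 = 81.
t* = t_{0.01, 81} = 2.37327.
Margin = t* × SE = 2.37327 × 0.556 = 1.319538.
CI: 4.385 ± 1.319538 → (3.0655, 5.7045).
With 98% confidence, each one-unit increase in daily light exposure is associated with a change of between 3.0655 and 5.7045 cm in plant height, holding the other predictors fixed.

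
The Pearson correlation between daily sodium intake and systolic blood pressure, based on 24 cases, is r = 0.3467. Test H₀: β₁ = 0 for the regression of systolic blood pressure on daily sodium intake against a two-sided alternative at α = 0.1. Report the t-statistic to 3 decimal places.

t = 1.734

t = r·√(n − 2)/√(1 − r²) = 0.3467·√22/√0.879799 = 1.734.
df = n − 2 = 22.
Two-sided p ≈ 0.0970, which is < 0.1, so reject H₀.
There is evidence of a linear association between daily sodium intake and systolic blood pressure.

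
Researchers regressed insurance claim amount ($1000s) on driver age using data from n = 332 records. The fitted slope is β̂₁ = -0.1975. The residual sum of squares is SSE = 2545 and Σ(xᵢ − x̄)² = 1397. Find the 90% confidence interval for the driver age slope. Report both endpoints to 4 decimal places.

MSE = SSE/(n − 2) = 2545/330 = 7.71212.
SE(β̂₁) = √(MSE/Sₓₓ) = √(7.71212/1397) = 0.0743.
df = n − 2 = 330.
t* = t_{0.05, 330} = 1.649484.
Margin = t* × SE = 1.649484 × 0.0743 = 0.122557.
CI: -0.1975 ± 0.122557 → (-0.3201, -0.0749).
With 90% confidence, each one-unit increase in driver age is associated with a change of between -0.3201 and -0.0749 $1000s in insurance claim amount.

(-0.3201, -0.0749)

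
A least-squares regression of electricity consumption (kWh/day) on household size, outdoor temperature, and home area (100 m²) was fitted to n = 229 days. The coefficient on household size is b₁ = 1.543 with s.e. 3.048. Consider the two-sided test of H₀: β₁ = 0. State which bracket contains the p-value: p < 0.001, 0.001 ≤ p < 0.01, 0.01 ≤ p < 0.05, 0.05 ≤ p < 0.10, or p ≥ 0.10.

t = 1.543 / 3.048 = 0.506.
df = n − k − 1 = 229 − 3 − 1 = 225.
Two-sided p = 2·P(T_{225} > |t|) ≈ 0.6132.
So p ≥ 0.10.

p ≥ 0.10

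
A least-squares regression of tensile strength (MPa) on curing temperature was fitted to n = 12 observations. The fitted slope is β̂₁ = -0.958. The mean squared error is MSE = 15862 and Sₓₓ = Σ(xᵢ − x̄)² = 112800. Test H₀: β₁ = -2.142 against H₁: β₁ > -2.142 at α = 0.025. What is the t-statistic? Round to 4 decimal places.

t = 3.1574

SE(β̂₁) = √(MSE/Sₓₓ) = √(15862/112800) = 0.374994.
t = (-0.958 − (-2.142)) / 0.374994 = 3.1574.
df = n − 2 = 10.
One-sided p ≈ 0.0051, which is < 0.025, so reject H₀.
There is evidence that the true slope on curing temperature exceeds -2.142 MPa per unit.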